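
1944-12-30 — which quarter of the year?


Month: December (month 12)
Q1: Jan-Mar, Q2: Apr-Jun, Q3: Jul-Sep, Q4: Oct-Dec

Q4


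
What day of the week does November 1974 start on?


Target: November 1, 1974
Anchor: Jan 1, 1974. With p = 1974 - 1 = 1973: (p + p//4 - p//100 + p//400) mod 7 = (1973 + 493 - 19 + 4) mod 7 = 2451 mod 7 = 1 -> Tuesday (Mon=0 ... Sun=6)
Days before November (Jan-Oct): 304 days
Weekday index = (1 + 304) mod 7 = 4

Friday


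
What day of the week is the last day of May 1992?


May 1992 has 31 days
Anchor: Jan 1, 1992. With p = 1992 - 1 = 1991: (p + p//4 - p//100 + p//400) mod 7 = (1991 + 497 - 19 + 4) mod 7 = 2473 mod 7 = 2 -> Wednesday (Mon=0 ... Sun=6)
Days before May (Jan-Apr): 121; May 1 index = (2 + 121) mod 7 = 4 -> Friday
Last day offset: 31 - 1 = 30 days
Weekday index = (4 + 30) mod 7 = 6

Sunday, May 31


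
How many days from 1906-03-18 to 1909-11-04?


From 1906-03-18 to 1909-11-04
1906-03-18: days before March = 31 + 28 = 59 (1906 is not a leap year); day of year = 59 + 18 = 77
1909-11-04: days before November = 31 + 28 + 31 + 30 + 31 + 30 + 31 + 31 + 30 + 31 = 304 (1909 is not a leap year); day of year = 304 + 4 = 308
Rest of 1906: 365 - 77 = 288
Full years 1907 (365), 1908 (366): 731
Total = 288 + 731 + 308 = 1327

1327 days


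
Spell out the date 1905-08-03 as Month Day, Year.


ISO 1905-08-03 parses as year=1905, month=08, day=03
Month 8 -> August

August 3, 1905


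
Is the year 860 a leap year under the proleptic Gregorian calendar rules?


Gregorian leap year rule: divisible by 4, but not by 100, unless also by 400.
860 is divisible by 4 but not 100 -> leap year

Yes


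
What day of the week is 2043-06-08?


Date: June 8, 2043
Anchor: Jan 1, 2043. With p = 2043 - 1 = 2042: (p + p//4 - p//100 + p//400) mod 7 = (2042 + 510 - 20 + 5) mod 7 = 2537 mod 7 = 3 -> Thursday (Mon=0 ... Sun=6)
Days before June (Jan-May): 151; offset = 151 + 8 - 1 = 158
Weekday index = (3 + 158) mod 7 = 0

Day of the week: Monday


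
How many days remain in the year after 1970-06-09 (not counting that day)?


Day of year: 160 of 365
Remaining = 365 - 160

205 days


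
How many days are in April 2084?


April 2084

30 days


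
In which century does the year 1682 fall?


Century = (year - 1) // 100 + 1
= (1682 - 1) // 100 + 1
= 1681 // 100 + 1
= 16 + 1

17th century


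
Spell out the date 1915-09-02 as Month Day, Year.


ISO 1915-09-02 parses as year=1915, month=09, day=02
Month 9 -> September

September 2, 1915


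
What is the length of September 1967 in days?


September 1967

30 days


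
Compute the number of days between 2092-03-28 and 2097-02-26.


From 2092-03-28 to 2097-02-26
2092-03-28: days before March = 31 + 29 = 60 (2092 is a leap year); day of year = 60 + 28 = 88
2097-02-26: days before February = 31; day of year = 31 + 26 = 57
Rest of 2092: 366 - 88 = 278
Full years 2093 (365), 2094 (365), 2095 (365), 2096 (366): 1461
Total = 278 + 1461 + 57 = 1796

1796 days


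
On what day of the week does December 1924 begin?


Target: December 1, 1924
Anchor: Jan 1, 1924. With p = 1924 - 1 = 1923: (p + p//4 - p//100 + p//400) mod 7 = (1923 + 480 - 19 + 4) mod 7 = 2388 mod 7 = 1 -> Tuesday (Mon=0 ... Sun=6)
Days before December (Jan-Nov): 335 days
Weekday index = (1 + 335) mod 7 = 0

Monday


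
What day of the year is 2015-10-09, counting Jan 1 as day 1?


Date: October 9, 2015
Days in months 1 through 9: 273
Plus 9 days in October

Day of year: 282


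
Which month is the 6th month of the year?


Month 6 of 12

June


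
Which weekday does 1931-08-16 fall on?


Date: August 16, 1931
Anchor: Jan 1, 1931. With p = 1931 - 1 = 1930: (p + p//4 - p//100 + p//400) mod 7 = (1930 + 482 - 19 + 4) mod 7 = 2397 mod 7 = 3 -> Thursday (Mon=0 ... Sun=6)
Days before August (Jan-Jul): 212; offset = 212 + 16 - 1 = 227
Weekday index = (3 + 227) mod 7 = 6

Day of the week: Sunday


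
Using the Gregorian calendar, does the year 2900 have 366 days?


Gregorian leap year rule: divisible by 4, but not by 100, unless also by 400.
2900 is divisible by 100 but not 400 -> not a leap year

No


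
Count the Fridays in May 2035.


May 2035 has 31 days
Anchor: Jan 1, 2035. With p = 2035 - 1 = 2034: (p + p//4 - p//100 + p//400) mod 7 = (2034 + 508 - 20 + 5) mod 7 = 2527 mod 7 = 0 -> Monday (Mon=0 ... Sun=6)
Days before May (Jan-Apr): 120; May 1 index = (0 + 120) mod 7 = 1 -> Tuesday
First Friday is May 4
Fridays: 4, 11, 18, 25

4 Fridays


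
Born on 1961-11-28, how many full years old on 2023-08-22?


Birth: 1961-11-28
Reference: 2023-08-22
Year difference: 2023 - 1961 = 62
Birthday not yet reached in 2023, subtract 1

61 years old


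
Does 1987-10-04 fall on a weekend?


Anchor: Jan 1, 1987. With p = 1987 - 1 = 1986: (p + p//4 - p//100 + p//400) mod 7 = (1986 + 496 - 19 + 4) mod 7 = 2467 mod 7 = 3 -> Thursday (Mon=0 ... Sun=6)
Day of year: 277; offset = 276
Weekday index = (3 + 276) mod 7 = 6 -> Sunday
Weekend days: Saturday, Sunday

Yes


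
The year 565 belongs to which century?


Century = (year - 1) // 100 + 1
= (565 - 1) // 100 + 1
= 564 // 100 + 1
= 5 + 1

6th century


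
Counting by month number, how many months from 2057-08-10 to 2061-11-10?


From August 2057 to November 2061
4 years * 12 = 48 months, plus 3 months = 51

51 months


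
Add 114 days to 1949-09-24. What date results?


Start: 1949-09-24, add 114 days
September 1949 has 30 days: 30 - 24 = 6 days to September 30 -> 108 left
October 1949 has 31 days -> 77 left
November 1949 has 30 days -> 47 left
December 1949 has 31 days -> 16 left
January 1950: 16 <= 31 -> lands on January 16

Result: 1950-01-16


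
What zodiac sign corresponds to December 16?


Date: December 16
Conventional tropical zodiac dates: Sagittarius from November 22 onward; Capricorn starts December 22
December 16 falls within the Sagittarius range

Sagittarius


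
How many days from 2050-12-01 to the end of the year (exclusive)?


Day of year: 335 of 365
Remaining = 365 - 335

30 days


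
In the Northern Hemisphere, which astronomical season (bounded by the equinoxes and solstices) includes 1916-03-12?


Date: March 12
Astronomical Winter (approx.; exact equinox/solstice day varies by year): December 21 to March 19
March 12 falls within the Winter window

Winter


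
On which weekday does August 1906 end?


August 1906 has 31 days
Anchor: Jan 1, 1906. With p = 1906 - 1 = 1905: (p + p//4 - p//100 + p//400) mod 7 = (1905 + 476 - 19 + 4) mod 7 = 2366 mod 7 = 0 -> Monday (Mon=0 ... Sun=6)
Days before August (Jan-Jul): 212; August 1 index = (0 + 212) mod 7 = 2 -> Wednesday
Last day offset: 31 - 1 = 30 days
Weekday index = (2 + 30) mod 7 = 4

Friday, August 31


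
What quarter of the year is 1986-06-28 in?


Month: June (month 6)
Q1: Jan-Mar, Q2: Apr-Jun, Q3: Jul-Sep, Q4: Oct-Dec

Q2


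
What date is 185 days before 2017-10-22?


Start: 2017-10-22, subtract 185 days
Back 22 days from October 22 reaches September 30, 2017 -> 163 left
September 2017 has 30 days -> back to August 31, 2017 -> 133 left
August 2017 has 31 days -> back to July 31, 2017 -> 102 left
July 2017 has 31 days -> back to June 30, 2017 -> 71 left
June 2017 has 30 days -> back to May 31, 2017 -> 41 left
May 2017 has 31 days -> back to April 30, 2017 -> 10 left
April 2017: 30 - 10 = 20 -> lands on April 20

Result: 2017-04-20


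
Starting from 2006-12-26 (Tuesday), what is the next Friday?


Current: Tuesday
Target: Friday
Days ahead: 3

Next Friday: 2006-12-29


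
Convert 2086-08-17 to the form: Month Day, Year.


ISO 2086-08-17 parses as year=2086, month=08, day=17
Month 8 -> August

August 17, 2086


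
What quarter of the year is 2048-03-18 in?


Month: March (month 3)
Q1: Jan-Mar, Q2: Apr-Jun, Q3: Jul-Sep, Q4: Oct-Dec

Q1


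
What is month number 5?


Month 5 of 12

May


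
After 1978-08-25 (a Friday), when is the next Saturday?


Current: Friday
Target: Saturday
Days ahead: 1

Next Saturday: 1978-08-26


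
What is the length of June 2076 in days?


June 2076

30 days


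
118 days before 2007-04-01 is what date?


Start: 2007-04-01, subtract 118 days
Back 1 day from April 1 reaches March 31, 2007 -> 117 left
March 2007 has 31 days -> back to February 28, 2007 -> 86 left
February 2007 has 28 days -> back to January 31, 2007 -> 58 left
January 2007 has 31 days -> back to December 31, 2006 -> 27 left
December 2006: 31 - 27 = 4 -> lands on December 4

Result: 2006-12-04


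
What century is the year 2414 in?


Century = (year - 1) // 100 + 1
= (2414 - 1) // 100 + 1
= 2413 // 100 + 1
= 24 + 1

25th century


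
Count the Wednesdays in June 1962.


June 1962 has 30 days
Anchor: Jan 1, 1962. With p = 1962 - 1 = 1961: (p + p//4 - p//100 + p//400) mod 7 = (1961 + 490 - 19 + 4) mod 7 = 2436 mod 7 = 0 -> Monday (Mon=0 ... Sun=6)
Days before June (Jan-May): 151; June 1 index = (0 + 151) mod 7 = 4 -> Friday
First Wednesday is June 6
Wednesdays: 6, 13, 20, 27

4 Wednesdays


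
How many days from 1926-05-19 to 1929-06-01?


From 1926-05-19 to 1929-06-01
1926-05-19: days before May = 31 + 28 + 31 + 30 = 120 (1926 is not a leap year); day of year = 120 + 19 = 139
1929-06-01: days before June = 31 + 28 + 31 + 30 + 31 = 151 (1929 is not a leap year); day of year = 151 + 1 = 152
Rest of 1926: 365 - 139 = 226
Full years 1927 (365), 1928 (366): 731
Total = 226 + 731 + 152 = 1109

1109 days


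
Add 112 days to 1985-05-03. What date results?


Start: 1985-05-03, add 112 days
May 1985 has 31 days: 31 - 3 = 28 days to May 31 -> 84 left
June 1985 has 30 days -> 54 left
July 1985 has 31 days -> 23 left
August 1985: 23 <= 31 -> lands on August 23

Result: 1985-08-23


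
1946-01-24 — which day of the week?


Date: January 24, 1946
Anchor: Jan 1, 1946. With p = 1946 - 1 = 1945: (p + p//4 - p//100 + p//400) mod 7 = (1945 + 486 - 19 + 4) mod 7 = 2416 mod 7 = 1 -> Tuesday (Mon=0 ... Sun=6)
Days into year = 24 - 1 = 23
Weekday index = (1 + 23) mod 7 = 3

Day of the week: Thursday


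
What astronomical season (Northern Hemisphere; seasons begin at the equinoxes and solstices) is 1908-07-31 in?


Date: July 31
Astronomical Summer (approx.; exact equinox/solstice day varies by year): June 21 to September 21
July 31 falls within the Summer window

Summer


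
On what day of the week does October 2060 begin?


Target: October 1, 2060
Anchor: Jan 1, 2060. With p = 2060 - 1 = 2059: (p + p//4 - p//100 + p//400) mod 7 = (2059 + 514 - 20 + 5) mod 7 = 2558 mod 7 = 3 -> Thursday (Mon=0 ... Sun=6)
Days before October (Jan-Sep): 274 days
Weekday index = (3 + 274) mod 7 = 4

Friday


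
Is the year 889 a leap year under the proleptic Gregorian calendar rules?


Gregorian leap year rule: divisible by 4, but not by 100, unless also by 400.
889 is not divisible by 4 -> not a leap year

No


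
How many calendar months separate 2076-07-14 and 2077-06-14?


From July 2076 to June 2077
1 year * 12 = 12 months, minus 1 month = 11

11 months


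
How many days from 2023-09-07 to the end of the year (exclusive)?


Day of year: 250 of 365
Remaining = 365 - 250

115 days


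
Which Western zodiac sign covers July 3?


Date: July 3
Conventional tropical zodiac dates: Cancer from June 21 onward; Leo starts July 23
July 3 falls within the Cancer range

Cancer


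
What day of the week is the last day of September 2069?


September 2069 has 30 days
Anchor: Jan 1, 2069. With p = 2069 - 1 = 2068: (p + p//4 - p//100 + p//400) mod 7 = (2068 + 517 - 20 + 5) mod 7 = 2570 mod 7 = 1 -> Tuesday (Mon=0 ... Sun=6)
Days before September (Jan-Aug): 243; September 1 index = (1 + 243) mod 7 = 6 -> Sunday
Last day offset: 30 - 1 = 29 days
Weekday index = (6 + 29) mod 7 = 0

Monday, September 30


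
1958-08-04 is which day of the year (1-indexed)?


Date: August 4, 1958
Days in months 1 through 7: 212
Plus 4 days in August

Day of year: 216


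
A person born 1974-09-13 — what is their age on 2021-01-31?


Birth: 1974-09-13
Reference: 2021-01-31
Year difference: 2021 - 1974 = 47
Birthday not yet reached in 2021, subtract 1

46 years old


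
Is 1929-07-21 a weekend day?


Anchor: Jan 1, 1929. With p = 1929 - 1 = 1928: (p + p//4 - p//100 + p//400) mod 7 = (1928 + 482 - 19 + 4) mod 7 = 2395 mod 7 = 1 -> Tuesday (Mon=0 ... Sun=6)
Day of year: 202; offset = 201
Weekday index = (1 + 201) mod 7 = 6 -> Sunday
Weekend days: Saturday, Sunday

Yes


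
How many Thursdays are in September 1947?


September 1947 has 30 days
Anchor: Jan 1, 1947. With p = 1947 - 1 = 1946: (p + p//4 - p//100 + p//400) mod 7 = (1946 + 486 - 19 + 4) mod 7 = 2417 mod 7 = 2 -> Wednesday (Mon=0 ... Sun=6)
Days before September (Jan-Aug): 243; September 1 index = (2 + 243) mod 7 = 0 -> Monday
First Thursday is September 4
Thursdays: 4, 11, 18, 25

4 Thursdays


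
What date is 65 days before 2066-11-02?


Start: 2066-11-02, subtract 65 days
Back 2 days from November 2 reaches October 31, 2066 -> 63 left
October 2066 has 31 days -> back to September 30, 2066 -> 32 left
September 2066 has 30 days -> back to August 31, 2066 -> 2 left
August 2066: 31 - 2 = 29 -> lands on August 29

Result: 2066-08-29


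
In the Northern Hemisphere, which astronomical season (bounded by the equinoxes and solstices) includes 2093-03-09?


Date: March 9
Astronomical Winter (approx.; exact equinox/solstice day varies by year): December 21 to March 19
March 9 falls within the Winter window

Winter


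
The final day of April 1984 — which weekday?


April 1984 has 30 days
Anchor: Jan 1, 1984. With p = 1984 - 1 = 1983: (p + p//4 - p//100 + p//400) mod 7 = (1983 + 495 - 19 + 4) mod 7 = 2463 mod 7 = 6 -> Sunday (Mon=0 ... Sun=6)
Days before April (Jan-Mar): 91; April 1 index = (6 + 91) mod 7 = 6 -> Sunday
Last day offset: 30 - 1 = 29 days
Weekday index = (6 + 29) mod 7 = 0

Monday, April 30


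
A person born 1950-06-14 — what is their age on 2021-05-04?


Birth: 1950-06-14
Reference: 2021-05-04
Year difference: 2021 - 1950 = 71
Birthday not yet reached in 2021, subtract 1

70 years old


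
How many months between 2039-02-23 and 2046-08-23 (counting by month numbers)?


From February 2039 to August 2046
7 years * 12 = 84 months, plus 6 months = 90

90 months


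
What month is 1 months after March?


March is month 3
3 + 1 = 4

April


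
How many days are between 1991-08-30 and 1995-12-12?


From 1991-08-30 to 1995-12-12
1991-08-30: days before August = 31 + 28 + 31 + 30 + 31 + 30 + 31 = 212 (1991 is not a leap year); day of year = 212 + 30 = 242
1995-12-12: days before December = 31 + 28 + 31 + 30 + 31 + 30 + 31 + 31 + 30 + 31 + 30 = 334 (1995 is not a leap year); day of year = 334 + 12 = 346
Rest of 1991: 365 - 242 = 123
Full years 1992 (366), 1993 (365), 1994 (365): 1096
Total = 123 + 1096 + 346 = 1565

1565 days


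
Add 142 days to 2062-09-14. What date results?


Start: 2062-09-14, add 142 days
September 2062 has 30 days: 30 - 14 = 16 days to September 30 -> 126 left
October 2062 has 31 days -> 95 left
November 2062 has 30 days -> 65 left
December 2062 has 31 days -> 34 left
January 2063 has 31 days -> 3 left
February 2063: 3 <= 28 -> lands on February 3

Result: 2063-02-03


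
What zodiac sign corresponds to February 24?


Date: February 24
Conventional tropical zodiac dates: Pisces from February 19 onward; Aries starts March 21
February 24 falls within the Pisces range

Pisces


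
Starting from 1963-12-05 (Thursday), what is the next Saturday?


Current: Thursday
Target: Saturday
Days ahead: 2

Next Saturday: 1963-12-07


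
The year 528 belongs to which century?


Century = (year - 1) // 100 + 1
= (528 - 1) // 100 + 1
= 527 // 100 + 1
= 5 + 1

6th century


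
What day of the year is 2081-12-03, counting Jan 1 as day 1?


Date: December 3, 2081
Days in months 1 through 11: 334
Plus 3 days in December

Day of year: 337


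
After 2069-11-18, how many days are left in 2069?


Day of year: 322 of 365
Remaining = 365 - 322

43 days


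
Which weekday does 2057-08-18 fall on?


Date: August 18, 2057
Anchor: Jan 1, 2057. With p = 2057 - 1 = 2056: (p + p//4 - p//100 + p//400) mod 7 = (2056 + 514 - 20 + 5) mod 7 = 2555 mod 7 = 0 -> Monday (Mon=0 ... Sun=6)
Days before August (Jan-Jul): 212; offset = 212 + 18 - 1 = 229
Weekday index = (0 + 229) mod 7 = 5

Day of the week: Saturday


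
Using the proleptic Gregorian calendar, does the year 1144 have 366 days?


Gregorian leap year rule: divisible by 4, but not by 100, unless also by 400.
1144 is divisible by 4 but not 100 -> leap year

Yes


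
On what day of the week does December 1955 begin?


Target: December 1, 1955
Anchor: Jan 1, 1955. With p = 1955 - 1 = 1954: (p + p//4 - p//100 + p//400) mod 7 = (1954 + 488 - 19 + 4) mod 7 = 2427 mod 7 = 5 -> Saturday (Mon=0 ... Sun=6)
Days before December (Jan-Nov): 334 days
Weekday index = (5 + 334) mod 7 = 3

Thursday


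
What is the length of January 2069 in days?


January 2069

31 days


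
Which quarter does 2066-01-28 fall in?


Month: January (month 1)
Q1: Jan-Mar, Q2: Apr-Jun, Q3: Jul-Sep, Q4: Oct-Dec

Q1


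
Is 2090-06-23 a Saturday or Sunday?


Anchor: Jan 1, 2090. With p = 2090 - 1 = 2089: (p + p//4 - p//100 + p//400) mod 7 = (2089 + 522 - 20 + 5) mod 7 = 2596 mod 7 = 6 -> Sunday (Mon=0 ... Sun=6)
Day of year: 174; offset = 173
Weekday index = (6 + 173) mod 7 = 4 -> Friday
Weekend days: Saturday, Sunday

No


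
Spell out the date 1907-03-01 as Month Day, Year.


ISO 1907-03-01 parses as year=1907, month=03, day=01
Month 3 -> March

March 1, 1907


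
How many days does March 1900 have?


March 1900

31 days


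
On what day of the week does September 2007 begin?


Target: September 1, 2007
Anchor: Jan 1, 2007. With p = 2007 - 1 = 2006: (p + p//4 - p//100 + p//400) mod 7 = (2006 + 501 - 20 + 5) mod 7 = 2492 mod 7 = 0 -> Monday (Mon=0 ... Sun=6)
Days before September (Jan-Aug): 243 days
Weekday index = (0 + 243) mod 7 = 5

Saturday


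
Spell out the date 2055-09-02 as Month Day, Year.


ISO 2055-09-02 parses as year=2055, month=09, day=02
Month 9 -> September

September 2, 2055


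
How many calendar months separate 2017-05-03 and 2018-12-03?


From May 2017 to December 2018
1 year * 12 = 12 months, plus 7 months = 19

19 months


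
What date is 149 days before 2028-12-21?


Start: 2028-12-21, subtract 149 days
Back 21 days from December 21 reaches November 30, 2028 -> 128 left
November 2028 has 30 days -> back to October 31, 2028 -> 98 left
October 2028 has 31 days -> back to September 30, 2028 -> 67 left
September 2028 has 30 days -> back to August 31, 2028 -> 37 left
August 2028 has 31 days -> back to July 31, 2028 -> 6 left
July 2028: 31 - 6 = 25 -> lands on July 25

Result: 2028-07-25


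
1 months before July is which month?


July is month 7
7 - 1 = 6

June


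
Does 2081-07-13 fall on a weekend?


Anchor: Jan 1, 2081. With p = 2081 - 1 = 2080: (p + p//4 - p//100 + p//400) mod 7 = (2080 + 520 - 20 + 5) mod 7 = 2585 mod 7 = 2 -> Wednesday (Mon=0 ... Sun=6)
Day of year: 194; offset = 193
Weekday index = (2 + 193) mod 7 = 6 -> Sunday
Weekend days: Saturday, Sunday

Yes


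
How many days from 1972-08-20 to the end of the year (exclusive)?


Day of year: 233 of 366
Remaining = 366 - 233

133 days


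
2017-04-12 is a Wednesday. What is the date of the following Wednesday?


Current: Wednesday
Target: Wednesday
Days ahead: 7

Next Wednesday: 2017-04-19


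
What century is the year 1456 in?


Century = (year - 1) // 100 + 1
= (1456 - 1) // 100 + 1
= 1455 // 100 + 1
= 14 + 1

15th century


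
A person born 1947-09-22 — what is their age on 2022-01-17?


Birth: 1947-09-22
Reference: 2022-01-17
Year difference: 2022 - 1947 = 75
Birthday not yet reached in 2022, subtract 1

74 years old


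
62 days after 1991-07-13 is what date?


Start: 1991-07-13, add 62 days
July 1991 has 31 days: 31 - 13 = 18 days to July 31 -> 44 left
August 1991 has 31 days -> 13 left
September 1991: 13 <= 30 -> lands on September 13

Result: 1991-09-13


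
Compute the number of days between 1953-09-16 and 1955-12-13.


From 1953-09-16 to 1955-12-13
1953-09-16: days before September = 31 + 28 + 31 + 30 + 31 + 30 + 31 + 31 = 243 (1953 is not a leap year); day of year = 243 + 16 = 259
1955-12-13: days before December = 31 + 28 + 31 + 30 + 31 + 30 + 31 + 31 + 30 + 31 + 30 = 334 (1955 is not a leap year); day of year = 334 + 13 = 347
Rest of 1953: 365 - 259 = 106
Full years 1954 (365): 365
Total = 106 + 365 + 347 = 818

818 days


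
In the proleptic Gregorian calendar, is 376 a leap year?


Gregorian leap year rule: divisible by 4, but not by 100, unless also by 400.
376 is divisible by 4 but not 100 -> leap year

Yes


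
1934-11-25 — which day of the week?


Date: November 25, 1934
Anchor: Jan 1, 1934. With p = 1934 - 1 = 1933: (p + p//4 - p//100 + p//400) mod 7 = (1933 + 483 - 19 + 4) mod 7 = 2401 mod 7 = 0 -> Monday (Mon=0 ... Sun=6)
Days before November (Jan-Oct): 304; offset = 304 + 25 - 1 = 328
Weekday index = (0 + 328) mod 7 = 6

Day of the week: Sunday


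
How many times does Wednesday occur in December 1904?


December 1904 has 31 days
Anchor: Jan 1, 1904. With p = 1904 - 1 = 1903: (p + p//4 - p//100 + p//400) mod 7 = (1903 + 475 - 19 + 4) mod 7 = 2363 mod 7 = 4 -> Friday (Mon=0 ... Sun=6)
Days before December (Jan-Nov): 335; December 1 index = (4 + 335) mod 7 = 3 -> Thursday
First Wednesday is December 7
Wednesdays: 7, 14, 21, 28

4 Wednesdays


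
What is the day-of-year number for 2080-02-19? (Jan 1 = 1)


Date: February 19, 2080
Days in months 1 through 1: 31
Plus 19 days in February

Day of year: 50


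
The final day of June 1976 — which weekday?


June 1976 has 30 days
Anchor: Jan 1, 1976. With p = 1976 - 1 = 1975: (p + p//4 - p//100 + p//400) mod 7 = (1975 + 493 - 19 + 4) mod 7 = 2453 mod 7 = 3 -> Thursday (Mon=0 ... Sun=6)
Days before June (Jan-May): 152; June 1 index = (3 + 152) mod 7 = 1 -> Tuesday
Last day offset: 30 - 1 = 29 days
Weekday index = (1 + 29) mod 7 = 2

Wednesday, June 30


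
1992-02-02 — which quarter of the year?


Month: February (month 2)
Q1: Jan-Mar, Q2: Apr-Jun, Q3: Jul-Sep, Q4: Oct-Dec

Q1


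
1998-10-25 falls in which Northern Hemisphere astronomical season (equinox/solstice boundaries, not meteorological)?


Date: October 25
Astronomical Autumn (approx.; exact equinox/solstice day varies by year): September 22 to December 20
October 25 falls within the Autumn window

Autumn


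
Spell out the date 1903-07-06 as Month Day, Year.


ISO 1903-07-06 parses as year=1903, month=07, day=06
Month 7 -> July

July 6, 1903


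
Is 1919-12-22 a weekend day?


Anchor: Jan 1, 1919. With p = 1919 - 1 = 1918: (p + p//4 - p//100 + p//400) mod 7 = (1918 + 479 - 19 + 4) mod 7 = 2382 mod 7 = 2 -> Wednesday (Mon=0 ... Sun=6)
Day of year: 356; offset = 355
Weekday index = (2 + 355) mod 7 = 0 -> Monday
Weekend days: Saturday, Sunday

No


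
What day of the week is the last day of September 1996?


September 1996 has 30 days
Anchor: Jan 1, 1996. With p = 1996 - 1 = 1995: (p + p//4 - p//100 + p//400) mod 7 = (1995 + 498 - 19 + 4) mod 7 = 2478 mod 7 = 0 -> Monday (Mon=0 ... Sun=6)
Days before September (Jan-Aug): 244; September 1 index = (0 + 244) mod 7 = 6 -> Sunday
Last day offset: 30 - 1 = 29 days
Weekday index = (6 + 29) mod 7 = 0

Monday, September 30


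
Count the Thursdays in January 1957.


January 1957 has 31 days
Anchor: Jan 1, 1957. With p = 1957 - 1 = 1956: (p + p//4 - p//100 + p//400) mod 7 = (1956 + 489 - 19 + 4) mod 7 = 2430 mod 7 = 1 -> Tuesday (Mon=0 ... Sun=6)
January 1 is the anchor itself -> Tuesday
First Thursday is January 3
Thursdays: 3, 10, 17, 24, 31

5 Thursdays


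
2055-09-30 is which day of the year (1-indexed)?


Date: September 30, 2055
Days in months 1 through 8: 243
Plus 30 days in September

Day of year: 273


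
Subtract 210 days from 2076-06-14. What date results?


Start: 2076-06-14, subtract 210 days
Back 14 days from June 14 reaches May 31, 2076 -> 196 left
May 2076 has 31 days -> back to April 30, 2076 -> 165 left
April 2076 has 30 days -> back to March 31, 2076 -> 135 left
March 2076 has 31 days -> back to February 29, 2076 -> 104 left
February 2076 has 29 days -> back to January 31, 2076 -> 75 left
January 2076 has 31 days -> back to December 31, 2075 -> 44 left
December 2075 has 31 days -> back to November 30, 2075 -> 13 left
November 2075: 30 - 13 = 17 -> lands on November 17

Result: 2075-11-17


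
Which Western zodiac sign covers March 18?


Date: March 18
Conventional tropical zodiac dates: Pisces from February 19 onward; Aries starts March 21
March 18 falls within the Pisces range

Pisces


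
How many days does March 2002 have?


March 2002

31 days


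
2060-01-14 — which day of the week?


Date: January 14, 2060
Anchor: Jan 1, 2060. With p = 2060 - 1 = 2059: (p + p//4 - p//100 + p//400) mod 7 = (2059 + 514 - 20 + 5) mod 7 = 2558 mod 7 = 3 -> Thursday (Mon=0 ... Sun=6)
Days into year = 14 - 1 = 13
Weekday index = (3 + 13) mod 7 = 2

Day of the week: Wednesday


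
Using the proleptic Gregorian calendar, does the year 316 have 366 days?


Gregorian leap year rule: divisible by 4, but not by 100, unless also by 400.
316 is divisible by 4 but not 100 -> leap year

Yes


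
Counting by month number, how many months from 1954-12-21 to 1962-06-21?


From December 1954 to June 1962
8 years * 12 = 96 months, minus 6 months = 90

90 months


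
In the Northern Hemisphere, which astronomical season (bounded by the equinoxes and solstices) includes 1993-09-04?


Date: September 4
Astronomical Summer (approx.; exact equinox/solstice day varies by year): June 21 to September 21
September 4 falls within the Summer window

Summer


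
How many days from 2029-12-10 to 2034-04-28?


From 2029-12-10 to 2034-04-28
2029-12-10: days before December = 31 + 28 + 31 + 30 + 31 + 30 + 31 + 31 + 30 + 31 + 30 = 334 (2029 is not a leap year); day of year = 334 + 10 = 344
2034-04-28: days before April = 31 + 28 + 31 = 90 (2034 is not a leap year); day of year = 90 + 28 = 118
Rest of 2029: 365 - 344 = 21
Full years 2030 (365), 2031 (365), 2032 (366), 2033 (365): 1461
Total = 21 + 1461 + 118 = 1600

1600 days


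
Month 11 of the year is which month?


Month 11 of 12

November


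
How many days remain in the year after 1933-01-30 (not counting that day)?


Day of year: 30 of 365
Remaining = 365 - 30

335 days


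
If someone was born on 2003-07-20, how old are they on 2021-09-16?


Birth: 2003-07-20
Reference: 2021-09-16
Year difference: 2021 - 2003 = 18

18 years old


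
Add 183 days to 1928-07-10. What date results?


Start: 1928-07-10, add 183 days
July 1928 has 31 days: 31 - 10 = 21 days to July 31 -> 162 left
August 1928 has 31 days -> 131 left
September 1928 has 30 days -> 101 left
October 1928 has 31 days -> 70 left
November 1928 has 30 days -> 40 left
December 1928 has 31 days -> 9 left
January 1929: 9 <= 31 -> lands on January 9

Result: 1929-01-09


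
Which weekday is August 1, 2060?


Target: August 1, 2060
Anchor: Jan 1, 2060. With p = 2060 - 1 = 2059: (p + p//4 - p//100 + p//400) mod 7 = (2059 + 514 - 20 + 5) mod 7 = 2558 mod 7 = 3 -> Thursday (Mon=0 ... Sun=6)
Days before August (Jan-Jul): 213 days
Weekday index = (3 + 213) mod 7 = 6

Sunday


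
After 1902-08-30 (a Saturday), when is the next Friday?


Current: Saturday
Target: Friday
Days ahead: 6

Next Friday: 1902-09-05


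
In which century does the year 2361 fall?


Century = (year - 1) // 100 + 1
= (2361 - 1) // 100 + 1
= 2360 // 100 + 1
= 23 + 1

24th century


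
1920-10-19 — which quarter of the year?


Month: October (month 10)
Q1: Jan-Mar, Q2: Apr-Jun, Q3: Jul-Sep, Q4: Oct-Dec

Q4


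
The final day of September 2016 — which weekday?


September 2016 has 30 days
Anchor: Jan 1, 2016. With p = 2016 - 1 = 2015: (p + p//4 - p//100 + p//400) mod 7 = (2015 + 503 - 20 + 5) mod 7 = 2503 mod 7 = 4 -> Friday (Mon=0 ... Sun=6)
Days before September (Jan-Aug): 244; September 1 index = (4 + 244) mod 7 = 3 -> Thursday
Last day offset: 30 - 1 = 29 days
Weekday index = (3 + 29) mod 7 = 4

Friday, September 30


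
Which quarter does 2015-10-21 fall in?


Month: October (month 10)
Q1: Jan-Mar, Q2: Apr-Jun, Q3: Jul-Sep, Q4: Oct-Dec

Q4


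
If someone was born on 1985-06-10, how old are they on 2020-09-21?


Birth: 1985-06-10
Reference: 2020-09-21
Year difference: 2020 - 1985 = 35

35 years old


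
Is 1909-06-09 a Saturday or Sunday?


Anchor: Jan 1, 1909. With p = 1909 - 1 = 1908: (p + p//4 - p//100 + p//400) mod 7 = (1908 + 477 - 19 + 4) mod 7 = 2370 mod 7 = 4 -> Friday (Mon=0 ... Sun=6)
Day of year: 160; offset = 159
Weekday index = (4 + 159) mod 7 = 2 -> Wednesday
Weekend days: Saturday, Sunday

No


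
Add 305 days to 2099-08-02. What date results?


Start: 2099-08-02, add 305 days
August 2099 has 31 days: 31 - 2 = 29 days to August 31 -> 276 left
September 2099 has 30 days -> 246 left
October 2099 has 31 days -> 215 left
November 2099 has 30 days -> 185 left
December 2099 has 31 days -> 154 left
January 2100 has 31 days -> 123 left
February 2100 has 28 days -> 95 left
March 2100 has 31 days -> 64 left
April 2100 has 30 days -> 34 left
May 2100 has 31 days -> 3 left
June 2100: 3 <= 30 -> lands on June 3

Result: 2100-06-03


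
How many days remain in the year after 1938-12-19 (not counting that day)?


Day of year: 353 of 365
Remaining = 365 - 353

12 days


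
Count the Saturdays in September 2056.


September 2056 has 30 days
Anchor: Jan 1, 2056. With p = 2056 - 1 = 2055: (p + p//4 - p//100 + p//400) mod 7 = (2055 + 513 - 20 + 5) mod 7 = 2553 mod 7 = 5 -> Saturday (Mon=0 ... Sun=6)
Days before September (Jan-Aug): 244; September 1 index = (5 + 244) mod 7 = 4 -> Friday
First Saturday is September 2
Saturdays: 2, 9, 16, 23, 30

5 Saturdays


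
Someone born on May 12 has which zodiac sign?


Date: May 12
Conventional tropical zodiac dates: Taurus from April 20 onward; Gemini starts May 21
May 12 falls within the Taurus range

Taurus


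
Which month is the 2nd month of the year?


Month 2 of 12

February


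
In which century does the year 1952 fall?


Century = (year - 1) // 100 + 1
= (1952 - 1) // 100 + 1
= 1951 // 100 + 1
= 19 + 1

20th century


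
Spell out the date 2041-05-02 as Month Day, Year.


ISO 2041-05-02 parses as year=2041, month=05, day=02
Month 5 -> May

May 2, 2041


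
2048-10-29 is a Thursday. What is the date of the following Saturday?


Current: Thursday
Target: Saturday
Days ahead: 2

Next Saturday: 2048-10-31


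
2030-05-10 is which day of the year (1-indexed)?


Date: May 10, 2030
Days in months 1 through 4: 120
Plus 10 days in May

Day of year: 130


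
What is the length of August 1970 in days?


August 1970

31 days


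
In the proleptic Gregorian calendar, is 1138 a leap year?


Gregorian leap year rule: divisible by 4, but not by 100, unless also by 400.
1138 is not divisible by 4 -> not a leap year

No


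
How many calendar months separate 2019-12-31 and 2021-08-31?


From December 2019 to August 2021
2 years * 12 = 24 months, minus 4 months = 20

20 months


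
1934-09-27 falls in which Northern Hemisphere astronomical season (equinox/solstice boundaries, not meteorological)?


Date: September 27
Astronomical Autumn (approx.; exact equinox/solstice day varies by year): September 22 to December 20
September 27 falls within the Autumn window

Autumn


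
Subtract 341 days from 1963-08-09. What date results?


Start: 1963-08-09, subtract 341 days
Back 9 days from August 9 reaches July 31, 1963 -> 332 left
July 1963 has 31 days -> back to June 30, 1963 -> 301 left
June 1963 has 30 days -> back to May 31, 1963 -> 271 left
May 1963 has 31 days -> back to April 30, 1963 -> 240 left
April 1963 has 30 days -> back to March 31, 1963 -> 210 left
March 1963 has 31 days -> back to February 28, 1963 -> 179 left
February 1963 has 28 days -> back to January 31, 1963 -> 151 left
January 1963 has 31 days -> back to December 31, 1962 -> 120 left
December 1962 has 31 days -> back to November 30, 1962 -> 89 left
November 1962 has 30 days -> back to October 31, 1962 -> 59 left
October 1962 has 31 days -> back to September 30, 1962 -> 28 left
September 1962: 30 - 28 = 2 -> lands on September 2

Result: 1962-09-02


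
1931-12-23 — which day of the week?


Date: December 23, 1931
Anchor: Jan 1, 1931. With p = 1931 - 1 = 1930: (p + p//4 - p//100 + p//400) mod 7 = (1930 + 482 - 19 + 4) mod 7 = 2397 mod 7 = 3 -> Thursday (Mon=0 ... Sun=6)
Days before December (Jan-Nov): 334; offset = 334 + 23 - 1 = 356
Weekday index = (3 + 356) mod 7 = 2

Day of the week: Wednesday


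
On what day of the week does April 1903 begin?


Target: April 1, 1903
Anchor: Jan 1, 1903. With p = 1903 - 1 = 1902: (p + p//4 - p//100 + p//400) mod 7 = (1902 + 475 - 19 + 4) mod 7 = 2362 mod 7 = 3 -> Thursday (Mon=0 ... Sun=6)
Days before April (Jan-Mar): 90 days
Weekday index = (3 + 90) mod 7 = 2

Wednesday


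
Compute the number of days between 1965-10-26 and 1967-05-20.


From 1965-10-26 to 1967-05-20
1965-10-26: days before October = 31 + 28 + 31 + 30 + 31 + 30 + 31 + 31 + 30 = 273 (1965 is not a leap year); day of year = 273 + 26 = 299
1967-05-20: days before May = 31 + 28 + 31 + 30 = 120 (1967 is not a leap year); day of year = 120 + 20 = 140
Rest of 1965: 365 - 299 = 66
Full years 1966 (365): 365
Total = 66 + 365 + 140 = 571

571 days


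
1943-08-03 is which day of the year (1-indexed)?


Date: August 3, 1943
Days in months 1 through 7: 212
Plus 3 days in August

Day of year: 215


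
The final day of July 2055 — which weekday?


July 2055 has 31 days
Anchor: Jan 1, 2055. With p = 2055 - 1 = 2054: (p + p//4 - p//100 + p//400) mod 7 = (2054 + 513 - 20 + 5) mod 7 = 2552 mod 7 = 4 -> Friday (Mon=0 ... Sun=6)
Days before July (Jan-Jun): 181; July 1 index = (4 + 181) mod 7 = 3 -> Thursday
Last day offset: 31 - 1 = 30 days
Weekday index = (3 + 30) mod 7 = 5

Saturday, July 31


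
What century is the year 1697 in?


Century = (year - 1) // 100 + 1
= (1697 - 1) // 100 + 1
= 1696 // 100 + 1
= 16 + 1

17th century


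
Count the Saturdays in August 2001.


August 2001 has 31 days
Anchor: Jan 1, 2001. With p = 2001 - 1 = 2000: (p + p//4 - p//100 + p//400) mod 7 = (2000 + 500 - 20 + 5) mod 7 = 2485 mod 7 = 0 -> Monday (Mon=0 ... Sun=6)
Days before August (Jan-Jul): 212; August 1 index = (0 + 212) mod 7 = 2 -> Wednesday
First Saturday is August 4
Saturdays: 4, 11, 18, 25

4 Saturdays


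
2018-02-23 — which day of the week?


Date: February 23, 2018
Anchor: Jan 1, 2018. With p = 2018 - 1 = 2017: (p + p//4 - p//100 + p//400) mod 7 = (2017 + 504 - 20 + 5) mod 7 = 2506 mod 7 = 0 -> Monday (Mon=0 ... Sun=6)
Days before February (Jan): 31; offset = 31 + 23 - 1 = 53
Weekday index = (0 + 53) mod 7 = 4

Day of the week: Friday


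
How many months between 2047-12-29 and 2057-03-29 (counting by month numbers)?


From December 2047 to March 2057
10 years * 12 = 120 months, minus 9 months = 111

111 months


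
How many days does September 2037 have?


September 2037

30 days


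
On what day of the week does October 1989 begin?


Target: October 1, 1989
Anchor: Jan 1, 1989. With p = 1989 - 1 = 1988: (p + p//4 - p//100 + p//400) mod 7 = (1988 + 497 - 19 + 4) mod 7 = 2470 mod 7 = 6 -> Sunday (Mon=0 ... Sun=6)
Days before October (Jan-Sep): 273 days
Weekday index = (6 + 273) mod 7 = 6

Sunday


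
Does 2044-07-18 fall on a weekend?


Anchor: Jan 1, 2044. With p = 2044 - 1 = 2043: (p + p//4 - p//100 + p//400) mod 7 = (2043 + 510 - 20 + 5) mod 7 = 2538 mod 7 = 4 -> Friday (Mon=0 ... Sun=6)
Day of year: 200; offset = 199
Weekday index = (4 + 199) mod 7 = 0 -> Monday
Weekend days: Saturday, Sunday

No


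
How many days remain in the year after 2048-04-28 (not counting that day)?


Day of year: 119 of 366
Remaining = 366 - 119

247 days


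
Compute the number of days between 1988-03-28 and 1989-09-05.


From 1988-03-28 to 1989-09-05
1988-03-28: days before March = 31 + 29 = 60 (1988 is a leap year); day of year = 60 + 28 = 88
1989-09-05: days before September = 31 + 28 + 31 + 30 + 31 + 30 + 31 + 31 = 243 (1989 is not a leap year); day of year = 243 + 5 = 248
Rest of 1988: 366 - 88 = 278
Total = 278 + 248 = 526

526 days


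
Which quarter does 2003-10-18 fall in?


Month: October (month 10)
Q1: Jan-Mar, Q2: Apr-Jun, Q3: Jul-Sep, Q4: Oct-Dec

Q4


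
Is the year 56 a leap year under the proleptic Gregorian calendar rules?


Gregorian leap year rule: divisible by 4, but not by 100, unless also by 400.
56 is divisible by 4 but not 100 -> leap year

Yes


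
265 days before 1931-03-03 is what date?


Start: 1931-03-03, subtract 265 days
Back 3 days from March 3 reaches February 28, 1931 -> 262 left
February 1931 has 28 days -> back to January 31, 1931 -> 234 left
January 1931 has 31 days -> back to December 31, 1930 -> 203 left
December 1930 has 31 days -> back to November 30, 1930 -> 172 left
November 1930 has 30 days -> back to October 31, 1930 -> 142 left
October 1930 has 31 days -> back to September 30, 1930 -> 111 left
September 1930 has 30 days -> back to August 31, 1930 -> 81 left
August 1930 has 31 days -> back to July 31, 1930 -> 50 left
July 1930 has 31 days -> back to June 30, 1930 -> 19 left
June 1930: 30 - 19 = 11 -> lands on June 11

Result: 1930-06-11


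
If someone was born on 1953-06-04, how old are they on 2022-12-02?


Birth: 1953-06-04
Reference: 2022-12-02
Year difference: 2022 - 1953 = 69

69 years old


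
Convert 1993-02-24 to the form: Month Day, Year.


ISO 1993-02-24 parses as year=1993, month=02, day=24
Month 2 -> February

February 24, 1993


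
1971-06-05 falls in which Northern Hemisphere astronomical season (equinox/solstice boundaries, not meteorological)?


Date: June 5
Astronomical Spring (approx.; exact equinox/solstice day varies by year): March 20 to June 20
June 5 falls within the Spring window

Spring


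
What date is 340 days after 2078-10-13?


Start: 2078-10-13, add 340 days
October 2078 has 31 days: 31 - 13 = 18 days to October 31 -> 322 left
November 2078 has 30 days -> 292 left
December 2078 has 31 days -> 261 left
January 2079 has 31 days -> 230 left
February 2079 has 28 days -> 202 left
March 2079 has 31 days -> 171 left
April 2079 has 30 days -> 141 left
May 2079 has 31 days -> 110 left
June 2079 has 30 days -> 80 left
July 2079 has 31 days -> 49 left
August 2079 has 31 days -> 18 left
September 2079: 18 <= 30 -> lands on September 18

Result: 2079-09-18


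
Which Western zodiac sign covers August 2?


Date: August 2
Conventional tropical zodiac dates: Leo from July 23 onward; Virgo starts August 23
August 2 falls within the Leo range

Leo


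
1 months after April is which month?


April is month 4
4 + 1 = 5

May


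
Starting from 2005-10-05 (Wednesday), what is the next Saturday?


Current: Wednesday
Target: Saturday
Days ahead: 3

Next Saturday: 2005-10-08


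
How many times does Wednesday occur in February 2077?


February 2077 has 28 days
Anchor: Jan 1, 2077. With p = 2077 - 1 = 2076: (p + p//4 - p//100 + p//400) mod 7 = (2076 + 519 - 20 + 5) mod 7 = 2580 mod 7 = 4 -> Friday (Mon=0 ... Sun=6)
Days before February (Jan): 31; February 1 index = (4 + 31) mod 7 = 0 -> Monday
First Wednesday is February 3
Wednesdays: 3, 10, 17, 24

4 Wednesdays


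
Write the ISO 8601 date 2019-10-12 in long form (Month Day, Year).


ISO 2019-10-12 parses as year=2019, month=10, day=12
Month 10 -> October

October 12, 2019
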